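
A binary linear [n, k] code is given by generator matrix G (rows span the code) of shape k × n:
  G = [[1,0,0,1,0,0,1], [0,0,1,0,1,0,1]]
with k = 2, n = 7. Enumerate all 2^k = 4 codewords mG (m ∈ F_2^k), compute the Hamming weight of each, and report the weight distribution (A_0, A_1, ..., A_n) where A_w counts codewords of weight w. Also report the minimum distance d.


Weight distribution: A_0 = 1, A_3 = 2, A_4 = 1. Minimum distance d = 3.

Enumerate all 2^2 = 4 messages m ∈ F_2^2.
For each, compute codeword c = mG in F_2^7, then tally its weight.
  m = 00 → c = 0000000, weight = 0.
  m = 10 → c = 1001001, weight = 3.
  m = 01 → c = 0010101, weight = 3.
  m = 11 → c = 1011100, weight = 4.
Tally weights:
  weight 0: 1 codewords.
  weight 3: 2 codewords.
  weight 4: 1 codewords.
Minimum distance d = smallest w > 0 with A_w > 0 = 3.
Sanity: Σ A_w = 4 = 2^2 = 4 ✓.


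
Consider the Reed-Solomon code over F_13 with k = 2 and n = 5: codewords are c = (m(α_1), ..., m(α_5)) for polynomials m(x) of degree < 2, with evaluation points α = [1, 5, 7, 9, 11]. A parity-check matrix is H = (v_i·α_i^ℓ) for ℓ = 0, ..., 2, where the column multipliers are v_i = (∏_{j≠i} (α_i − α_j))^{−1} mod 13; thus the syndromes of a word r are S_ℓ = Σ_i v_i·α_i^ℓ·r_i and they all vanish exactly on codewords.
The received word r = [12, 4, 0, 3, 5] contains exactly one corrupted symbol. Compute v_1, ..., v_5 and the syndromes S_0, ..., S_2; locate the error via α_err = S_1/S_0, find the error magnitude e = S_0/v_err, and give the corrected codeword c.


S = (10, 12, 4), error at position 4, error magnitude e = 7, c = [12, 4, 0, 9, 5].

Step 1: column multipliers v_i = (∏_{j≠i}(α_i − α_j))^{−1} mod 13.
  i = 1 (α = 1): (1−5)(1−7)(1−9)(1−11) = (−4)·(−6)·(−8)·(−10) = 1920 ≡ 9, so v_1 = 9^{−1} = 3 (mod 13).
  i = 2 (α = 5): (5−1)(5−7)(5−9)(5−11) = 4·(−2)·(−4)·(−6) = −192 ≡ 3, so v_2 = 3^{−1} = 9 (mod 13).
  i = 3 (α = 7): (7−1)(7−5)(7−9)(7−11) = 6·2·(−2)·(−4) = 96 ≡ 5, so v_3 = 5^{−1} = 8 (mod 13).
  i = 4 (α = 9): (9−1)(9−5)(9−7)(9−11) = 8·4·2·(−2) = −128 ≡ 2, so v_4 = 2^{−1} = 7 (mod 13).
  i = 5 (α = 11): (11−1)(11−5)(11−7)(11−9) = 10·6·4·2 = 480 ≡ 12, so v_5 = 12^{−1} = 12 (mod 13).
  v = [3, 9, 8, 7, 12].
Step 2: syndromes of r = [12, 4, 0, 3, 5] (all sums mod 13).
  S_0 = Σ v_i r_i = 3·12 + 9·4 + 8·0 + 7·3 + 12·5 = 153 ≡ 10.
  S_1 = Σ v_i α_i r_i = 3·1·12 + 9·5·4 + 8·7·0 + 7·9·3 + 12·11·5 = 1065 ≡ 12.
  α_i^2 mod 13 = [1, 12, 10, 3, 4].
  S_2 = Σ v_i α_i^2 r_i = 3·1·12 + 9·12·4 + 8·10·0 + 7·3·3 + 12·4·5 = 771 ≡ 4.
  S = (10, 12, 4) ≠ 0, so r is not a codeword (an error is present).
Step 3: locate the error. For a single error e at position i, S_ℓ = v_i·e·α_i^ℓ, so α_err = S_1/S_0.
  S_0^{−1} = 10^{−1} = 4 (mod 13), so α_err = 12·4 = 48 ≡ 9 = α_4. Error position i = 4.
  Consistency check: S_2/S_1 = 4·12 = 48 ≡ 9 = α_err ✓ (single-error assumption holds).
Step 4: error magnitude e = S_0/v_4 = S_0·∏_{j≠4}(α_4 − α_j) = 10·2 = 20 ≡ 7 (mod 13).
Step 5: correct position 4: c_4 = r_4 − e = 3 − 7 ≡ 9 (mod 13). Hence c = [12, 4, 0, 9, 5].
  Check: interpolating c through the α_i gives m(x) = 1 + 11·x (degree < 2) with m(α_i) = c_i for every i, so c is indeed a codeword.


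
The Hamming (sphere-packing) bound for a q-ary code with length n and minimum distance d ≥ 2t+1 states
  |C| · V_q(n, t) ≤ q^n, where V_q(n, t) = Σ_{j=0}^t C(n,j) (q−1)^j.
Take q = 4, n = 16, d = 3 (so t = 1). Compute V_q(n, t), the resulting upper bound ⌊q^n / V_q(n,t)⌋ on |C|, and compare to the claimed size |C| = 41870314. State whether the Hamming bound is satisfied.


V_q(n, t) = 49, q^n = 4294967296, Hamming bound = 87652393, |C| = 41870314 ≤ bound (satisfied).

Step 1: Compute V_q(n, t) = Σ_{j=0}^1 C(n, j) (q−1)^j.
  j = 0: C(16,0)·(3)^0 = 1·1 = 1.
  j = 1: C(16,1)·(3)^1 = 16·3 = 48.
  V_q(n, t) = 1 + 48 = 49.
Step 2: q^n = 4^16 = 4294967296.
Step 3: Hamming bound ⌊q^n / V_q(n,t)⌋ = ⌊4294967296/49⌋ = 87652393.
Step 4: Compare |C| = 41870314 to 87652393: satisfied.
The claimed |C| lies below the Hamming bound.


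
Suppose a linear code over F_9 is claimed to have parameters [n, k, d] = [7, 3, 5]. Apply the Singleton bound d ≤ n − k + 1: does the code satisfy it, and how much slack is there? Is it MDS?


Singleton RHS = n − k + 1 = 5, slack = 0, bound satisfied, MDS.

Singleton bound: d ≤ n − k + 1.
Here n = 7, k = 3, so n − k + 1 = 5.
Given d = 5, check d ≤ 5: YES.
Slack = (n − k + 1) − d = 0.
The code is MDS (slack = 0).
Description: the claimed parameters are [7, 3, 5]_9; such a code would be MDS (meets Singleton bound).


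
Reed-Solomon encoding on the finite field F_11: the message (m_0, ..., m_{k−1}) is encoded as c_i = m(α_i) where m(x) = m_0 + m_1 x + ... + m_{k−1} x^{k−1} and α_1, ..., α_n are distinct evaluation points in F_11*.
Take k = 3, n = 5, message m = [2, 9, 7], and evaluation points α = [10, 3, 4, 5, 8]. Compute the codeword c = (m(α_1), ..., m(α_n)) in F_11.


c = [0, 4, 7, 2, 5]

Message polynomial: m(x) = 2 + 9·x + 7·x^2 (mod 11).
For each evaluation point α_i, compute m(α_i) mod 11:
  α_1 = 10: Horner steps 7 → 2 → 0, so m(10) = 0.
  α_2 = 3: Horner steps 7 → 8 → 4, so m(3) = 4.
  α_3 = 4: Horner steps 7 → 4 → 7, so m(4) = 7.
  α_4 = 5: Horner steps 7 → 0 → 2, so m(5) = 2.
  α_5 = 8: Horner steps 7 → 10 → 5, so m(8) = 5.
Codeword c = [0, 4, 7, 2, 5] ∈ F_11^5.


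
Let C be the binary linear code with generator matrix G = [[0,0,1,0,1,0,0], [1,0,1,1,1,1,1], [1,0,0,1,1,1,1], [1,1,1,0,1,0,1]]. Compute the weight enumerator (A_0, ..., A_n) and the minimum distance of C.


Weight distribution: A_0 = 1, A_1 = 2, A_2 = 1, A_3 = 2, A_4 = 5, A_5 = 4, A_6 = 1. Minimum distance d = 1.

Enumerate all 2^4 = 16 messages m ∈ F_2^4.
For each, compute codeword c = mG in F_2^7, then tally its weight.
  m = 0000 → c = 0000000, weight = 0.
  m = 1000 → c = 0010100, weight = 2.
  m = 0100 → c = 1011111, weight = 6.
  m = 1100 → c = 1001011, weight = 4.
  m = 0010 → c = 1001111, weight = 5.
  m = 1010 → c = 1011011, weight = 5.
  m = 0110 → c = 0010000, weight = 1.
  m = 1110 → c = 0000100, weight = 1.
  m = 0001 → c = 1110101, weight = 5.
  m = 1001 → c = 1100001, weight = 3.
  m = 0101 → c = 0101010, weight = 3.
  m = 1101 → c = 0111110, weight = 5.
  m = 0011 → c = 0111010, weight = 4.
  m = 1011 → c = 0101110, weight = 4.
  m = 0111 → c = 1100101, weight = 4.
  m = 1111 → c = 1110001, weight = 4.
Tally weights:
  weight 0: 1 codewords.
  weight 1: 2 codewords.
  weight 2: 1 codewords.
  weight 3: 2 codewords.
  weight 4: 5 codewords.
  weight 5: 4 codewords.
  weight 6: 1 codewords.
Minimum distance d = smallest w > 0 with A_w > 0 = 1.
Sanity: Σ A_w = 16 = 2^4 = 16 ✓.


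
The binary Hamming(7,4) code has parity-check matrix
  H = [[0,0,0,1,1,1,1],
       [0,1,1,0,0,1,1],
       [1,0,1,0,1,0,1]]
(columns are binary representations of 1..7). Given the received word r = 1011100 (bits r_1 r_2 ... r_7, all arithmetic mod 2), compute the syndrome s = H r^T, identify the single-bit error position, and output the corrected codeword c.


s = (0, 1, 1)^T, error position = 3, corrected codeword c = 1001100

Compute s = H r^T mod 2 one row at a time:
  s_1 = 1 + 1 + 0 + 0 = 2 ≡ 0 (mod 2).
  s_2 = 0 + 1 + 0 + 0 = 1 ≡ 1 (mod 2).
  s_3 = 1 + 1 + 1 + 0 = 3 ≡ 1 (mod 2).
s = (0, 1, 1)^T — this equals column 3 of H (binary 011), so error is at position 3.
Correct: flip bit 3 of r = 1011100 to get c = 1001100.


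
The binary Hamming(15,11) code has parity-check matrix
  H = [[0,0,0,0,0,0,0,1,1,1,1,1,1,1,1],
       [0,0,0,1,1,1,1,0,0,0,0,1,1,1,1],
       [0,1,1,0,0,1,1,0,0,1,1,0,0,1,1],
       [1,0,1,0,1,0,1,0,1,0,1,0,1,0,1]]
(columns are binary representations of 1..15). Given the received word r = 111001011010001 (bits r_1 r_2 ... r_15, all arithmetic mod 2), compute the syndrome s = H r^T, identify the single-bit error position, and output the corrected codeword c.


s = (0, 0, 1, 1)^T, error position = 3, corrected codeword c = 110001011010001

Compute s = H r^T mod 2 one row at a time:
  s_1 = 1 + 1 + 0 + 1 + 0 + 0 + 0 + 1 = 4 ≡ 0 (mod 2).
  s_2 = 0 + 0 + 1 + 0 + 0 + 0 + 0 + 1 = 2 ≡ 0 (mod 2).
  s_3 = 1 + 1 + 1 + 0 + 0 + 1 + 0 + 1 = 5 ≡ 1 (mod 2).
  s_4 = 1 + 1 + 0 + 0 + 1 + 1 + 0 + 1 = 5 ≡ 1 (mod 2).
s = (0, 0, 1, 1)^T — this equals column 3 of H (binary 0011), so error is at position 3.
Correct: flip bit 3 of r = 111001011010001 to get c = 110001011010001.


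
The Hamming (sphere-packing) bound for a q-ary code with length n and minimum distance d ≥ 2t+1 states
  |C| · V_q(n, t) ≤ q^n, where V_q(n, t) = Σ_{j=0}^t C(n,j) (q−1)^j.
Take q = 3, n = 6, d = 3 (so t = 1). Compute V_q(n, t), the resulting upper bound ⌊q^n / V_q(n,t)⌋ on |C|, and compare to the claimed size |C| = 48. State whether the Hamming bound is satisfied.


V_q(n, t) = 13, q^n = 729, Hamming bound = 56, |C| = 48 ≤ bound (satisfied).

Step 1: Compute V_q(n, t) = Σ_{j=0}^1 C(n, j) (q−1)^j.
  j = 0: C(6,0)·(2)^0 = 1·1 = 1.
  j = 1: C(6,1)·(2)^1 = 6·2 = 12.
  V_q(n, t) = 1 + 12 = 13.
Step 2: q^n = 3^6 = 729.
Step 3: Hamming bound ⌊q^n / V_q(n,t)⌋ = ⌊729/13⌋ = 56.
Step 4: Compare |C| = 48 to 56: satisfied.
The claimed |C| lies below the Hamming bound.


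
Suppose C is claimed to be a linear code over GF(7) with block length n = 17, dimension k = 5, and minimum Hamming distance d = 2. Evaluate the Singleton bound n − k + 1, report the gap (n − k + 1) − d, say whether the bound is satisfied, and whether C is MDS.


Singleton RHS = n − k + 1 = 13, slack = 11, bound satisfied, not MDS.

Singleton bound: d ≤ n − k + 1.
Here n = 17, k = 5, so n − k + 1 = 13.
Given d = 2, check d ≤ 13: YES.
Slack = (n − k + 1) − d = 11.
The code is NOT MDS (slack = 11 > 0).
Description: the claimed parameters are [17, 5, 2]_7; such a code would be non-MDS.


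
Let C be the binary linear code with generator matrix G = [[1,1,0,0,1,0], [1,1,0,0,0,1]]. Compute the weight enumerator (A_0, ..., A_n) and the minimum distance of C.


Weight distribution: A_0 = 1, A_2 = 1, A_3 = 2. Minimum distance d = 2.

Enumerate all 2^2 = 4 messages m ∈ F_2^2.
For each, compute codeword c = mG in F_2^6, then tally its weight.
  m = 00 → c = 000000, weight = 0.
  m = 10 → c = 110010, weight = 3.
  m = 01 → c = 110001, weight = 3.
  m = 11 → c = 000011, weight = 2.
Tally weights:
  weight 0: 1 codewords.
  weight 2: 1 codewords.
  weight 3: 2 codewords.
Minimum distance d = smallest w > 0 with A_w > 0 = 2.
Sanity: Σ A_w = 4 = 2^2 = 4 ✓.


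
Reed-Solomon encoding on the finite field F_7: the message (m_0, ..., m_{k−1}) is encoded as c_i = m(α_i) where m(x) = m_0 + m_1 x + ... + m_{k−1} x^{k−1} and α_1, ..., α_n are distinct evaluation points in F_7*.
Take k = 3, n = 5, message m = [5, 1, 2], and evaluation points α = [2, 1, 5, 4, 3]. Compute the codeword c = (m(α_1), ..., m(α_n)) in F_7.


c = [1, 1, 4, 6, 5]

Message polynomial: m(x) = 5 + 1·x + 2·x^2 (mod 7).
For each evaluation point α_i, compute m(α_i) mod 7:
  α_1 = 2: Horner steps 2 → 5 → 1, so m(2) = 1.
  α_2 = 1: Horner steps 2 → 3 → 1, so m(1) = 1.
  α_3 = 5: Horner steps 2 → 4 → 4, so m(5) = 4.
  α_4 = 4: Horner steps 2 → 2 → 6, so m(4) = 6.
  α_5 = 3: Horner steps 2 → 0 → 5, so m(3) = 5.
Codeword c = [1, 1, 4, 6, 5] ∈ F_7^5.


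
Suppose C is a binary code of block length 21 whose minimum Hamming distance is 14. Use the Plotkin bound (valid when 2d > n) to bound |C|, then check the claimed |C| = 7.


Plotkin bound M ≤ 4; given |C| = 7 > bound (violated).

Check applicability: 2d = 28, n = 21.
2d − n = 7 > 0, so Plotkin applies.
Compute d/(2d−n) = 14/7 ≈ 2.0000.
⌊d/(2d−n)⌋ = 2.
Plotkin bound: M ≤ 2·2 = 4.
Given |C| = 7, check: VIOLATED.
This |C| is above the Plotkin bound, so no binary code with n = 21, d = 14 and 7 codewords exists.


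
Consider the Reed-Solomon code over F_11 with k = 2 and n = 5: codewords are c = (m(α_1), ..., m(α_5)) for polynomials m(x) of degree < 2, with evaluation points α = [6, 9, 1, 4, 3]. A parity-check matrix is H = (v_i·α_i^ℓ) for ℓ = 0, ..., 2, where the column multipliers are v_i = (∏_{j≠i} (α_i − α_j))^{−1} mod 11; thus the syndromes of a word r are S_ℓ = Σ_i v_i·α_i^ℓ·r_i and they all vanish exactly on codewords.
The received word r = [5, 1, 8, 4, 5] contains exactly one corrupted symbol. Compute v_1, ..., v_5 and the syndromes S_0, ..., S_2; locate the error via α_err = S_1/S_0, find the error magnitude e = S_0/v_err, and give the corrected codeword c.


S = (5, 4, 1), error at position 5, error magnitude e = 7, c = [5, 1, 8, 4, 9].

Step 1: column multipliers v_i = (∏_{j≠i}(α_i − α_j))^{−1} mod 11.
  i = 1 (α = 6): (6−9)(6−1)(6−4)(6−3) = (−3)·5·2·3 = −90 ≡ 9, so v_1 = 9^{−1} = 5 (mod 11).
  i = 2 (α = 9): (9−6)(9−1)(9−4)(9−3) = 3·8·5·6 = 720 ≡ 5, so v_2 = 5^{−1} = 9 (mod 11).
  i = 3 (α = 1): (1−6)(1−9)(1−4)(1−3) = (−5)·(−8)·(−3)·(−2) = 240 ≡ 9, so v_3 = 9^{−1} = 5 (mod 11).
  i = 4 (α = 4): (4−6)(4−9)(4−1)(4−3) = (−2)·(−5)·3·1 = 30 ≡ 8, so v_4 = 8^{−1} = 7 (mod 11).
  i = 5 (α = 3): (3−6)(3−9)(3−1)(3−4) = (−3)·(−6)·2·(−1) = −36 ≡ 8, so v_5 = 8^{−1} = 7 (mod 11).
  v = [5, 9, 5, 7, 7].
Step 2: syndromes of r = [5, 1, 8, 4, 5] (all sums mod 11).
  S_0 = Σ v_i r_i = 5·5 + 9·1 + 5·8 + 7·4 + 7·5 = 137 ≡ 5.
  S_1 = Σ v_i α_i r_i = 5·6·5 + 9·9·1 + 5·1·8 + 7·4·4 + 7·3·5 = 488 ≡ 4.
  α_i^2 mod 11 = [3, 4, 1, 5, 9].
  S_2 = Σ v_i α_i^2 r_i = 5·3·5 + 9·4·1 + 5·1·8 + 7·5·4 + 7·9·5 = 606 ≡ 1.
  S = (5, 4, 1) ≠ 0, so r is not a codeword (an error is present).
Step 3: locate the error. For a single error e at position i, S_ℓ = v_i·e·α_i^ℓ, so α_err = S_1/S_0.
  S_0^{−1} = 5^{−1} = 9 (mod 11), so α_err = 4·9 = 36 ≡ 3 = α_5. Error position i = 5.
  Consistency check: S_2/S_1 = 1·3 = 3 ≡ 3 = α_err ✓ (single-error assumption holds).
Step 4: error magnitude e = S_0/v_5 = S_0·∏_{j≠5}(α_5 − α_j) = 5·8 = 40 ≡ 7 (mod 11).
Step 5: correct position 5: c_5 = r_5 − e = 5 − 7 ≡ 9 (mod 11). Hence c = [5, 1, 8, 4, 9].
  Check: interpolating c through the α_i gives m(x) = 2 + 6·x (degree < 2) with m(α_i) = c_i for every i, so c is indeed a codeword.


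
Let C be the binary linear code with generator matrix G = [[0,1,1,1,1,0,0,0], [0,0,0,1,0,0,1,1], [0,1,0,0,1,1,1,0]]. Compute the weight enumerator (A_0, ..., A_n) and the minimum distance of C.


Weight distribution: A_0 = 1, A_3 = 2, A_4 = 3, A_5 = 2. Minimum distance d = 3.

Enumerate all 2^3 = 8 messages m ∈ F_2^3.
For each, compute codeword c = mG in F_2^8, then tally its weight.
  m = 000 → c = 00000000, weight = 0.
  m = 100 → c = 01111000, weight = 4.
  m = 010 → c = 00010011, weight = 3.
  m = 110 → c = 01101011, weight = 5.
  m = 001 → c = 01001110, weight = 4.
  m = 101 → c = 00110110, weight = 4.
  m = 011 → c = 01011101, weight = 5.
  m = 111 → c = 00100101, weight = 3.
Tally weights:
  weight 0: 1 codewords.
  weight 3: 2 codewords.
  weight 4: 3 codewords.
  weight 5: 2 codewords.
Minimum distance d = smallest w > 0 with A_w > 0 = 3.
Sanity: Σ A_w = 8 = 2^3 = 8 ✓.


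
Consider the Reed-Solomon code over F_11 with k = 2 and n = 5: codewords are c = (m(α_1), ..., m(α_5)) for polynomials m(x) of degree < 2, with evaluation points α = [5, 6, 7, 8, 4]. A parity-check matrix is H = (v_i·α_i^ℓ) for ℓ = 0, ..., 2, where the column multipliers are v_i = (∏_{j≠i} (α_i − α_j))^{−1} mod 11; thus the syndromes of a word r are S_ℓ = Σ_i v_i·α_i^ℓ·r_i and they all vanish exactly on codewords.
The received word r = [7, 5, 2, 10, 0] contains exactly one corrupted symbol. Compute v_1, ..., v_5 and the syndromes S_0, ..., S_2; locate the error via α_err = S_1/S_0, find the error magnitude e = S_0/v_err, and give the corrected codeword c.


S = (2, 10, 6), error at position 1, error magnitude e = 10, c = [8, 5, 2, 10, 0].

Step 1: column multipliers v_i = (∏_{j≠i}(α_i − α_j))^{−1} mod 11.
  i = 1 (α = 5): (5−6)(5−7)(5−8)(5−4) = (−1)·(−2)·(−3)·1 = −6 ≡ 5, so v_1 = 5^{−1} = 9 (mod 11).
  i = 2 (α = 6): (6−5)(6−7)(6−8)(6−4) = 1·(−1)·(−2)·2 = 4 ≡ 4, so v_2 = 4^{−1} = 3 (mod 11).
  i = 3 (α = 7): (7−5)(7−6)(7−8)(7−4) = 2·1·(−1)·3 = −6 ≡ 5, so v_3 = 5^{−1} = 9 (mod 11).
  i = 4 (α = 8): (8−5)(8−6)(8−7)(8−4) = 3·2·1·4 = 24 ≡ 2, so v_4 = 2^{−1} = 6 (mod 11).
  i = 5 (α = 4): (4−5)(4−6)(4−7)(4−8) = (−1)·(−2)·(−3)·(−4) = 24 ≡ 2, so v_5 = 2^{−1} = 6 (mod 11).
  v = [9, 3, 9, 6, 6].
Step 2: syndromes of r = [7, 5, 2, 10, 0] (all sums mod 11).
  S_0 = Σ v_i r_i = 9·7 + 3·5 + 9·2 + 6·10 + 6·0 = 156 ≡ 2.
  S_1 = Σ v_i α_i r_i = 9·5·7 + 3·6·5 + 9·7·2 + 6·8·10 + 6·4·0 = 1011 ≡ 10.
  α_i^2 mod 11 = [3, 3, 5, 9, 5].
  S_2 = Σ v_i α_i^2 r_i = 9·3·7 + 3·3·5 + 9·5·2 + 6·9·10 + 6·5·0 = 864 ≡ 6.
  S = (2, 10, 6) ≠ 0, so r is not a codeword (an error is present).
Step 3: locate the error. For a single error e at position i, S_ℓ = v_i·e·α_i^ℓ, so α_err = S_1/S_0.
  S_0^{−1} = 2^{−1} = 6 (mod 11), so α_err = 10·6 = 60 ≡ 5 = α_1. Error position i = 1.
  Consistency check: S_2/S_1 = 6·10 = 60 ≡ 5 = α_err ✓ (single-error assumption holds).
Step 4: error magnitude e = S_0/v_1 = S_0·∏_{j≠1}(α_1 − α_j) = 2·5 = 10 ≡ 10 (mod 11).
Step 5: correct position 1: c_1 = r_1 − e = 7 − 10 ≡ 8 (mod 11). Hence c = [8, 5, 2, 10, 0].
  Check: interpolating c through the α_i gives m(x) = 1 + 8·x (degree < 2) with m(α_i) = c_i for every i, so c is indeed a codeword.


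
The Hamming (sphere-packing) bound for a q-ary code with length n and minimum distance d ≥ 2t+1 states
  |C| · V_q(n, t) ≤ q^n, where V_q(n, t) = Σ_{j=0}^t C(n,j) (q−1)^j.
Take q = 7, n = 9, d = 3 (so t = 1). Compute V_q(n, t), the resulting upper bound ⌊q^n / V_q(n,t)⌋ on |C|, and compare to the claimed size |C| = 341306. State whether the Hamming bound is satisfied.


V_q(n, t) = 55, q^n = 40353607, Hamming bound = 733701, |C| = 341306 ≤ bound (satisfied).

Step 1: Compute V_q(n, t) = Σ_{j=0}^1 C(n, j) (q−1)^j.
  j = 0: C(9,0)·(6)^0 = 1·1 = 1.
  j = 1: C(9,1)·(6)^1 = 9·6 = 54.
  V_q(n, t) = 1 + 54 = 55.
Step 2: q^n = 7^9 = 40353607.
Step 3: Hamming bound ⌊q^n / V_q(n,t)⌋ = ⌊40353607/55⌋ = 733701.
Step 4: Compare |C| = 341306 to 733701: satisfied.
The claimed |C| lies below the Hamming bound.


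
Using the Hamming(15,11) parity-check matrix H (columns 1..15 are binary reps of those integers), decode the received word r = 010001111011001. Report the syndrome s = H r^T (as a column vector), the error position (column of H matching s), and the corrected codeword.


s = (1, 0, 1, 0)^T, error position = 10, corrected codeword c = 010001111111001

Compute s = H r^T mod 2 one row at a time:
  s_1 = 1 + 1 + 0 + 1 + 1 + 0 + 0 + 1 = 5 ≡ 1 (mod 2).
  s_2 = 0 + 0 + 1 + 1 + 1 + 0 + 0 + 1 = 4 ≡ 0 (mod 2).
  s_3 = 1 + 0 + 1 + 1 + 0 + 1 + 0 + 1 = 5 ≡ 1 (mod 2).
  s_4 = 0 + 0 + 0 + 1 + 1 + 1 + 0 + 1 = 4 ≡ 0 (mod 2).
s = (1, 0, 1, 0)^T — this equals column 10 of H (binary 1010), so error is at position 10.
Correct: flip bit 10 of r = 010001111011001 to get c = 010001111111001.


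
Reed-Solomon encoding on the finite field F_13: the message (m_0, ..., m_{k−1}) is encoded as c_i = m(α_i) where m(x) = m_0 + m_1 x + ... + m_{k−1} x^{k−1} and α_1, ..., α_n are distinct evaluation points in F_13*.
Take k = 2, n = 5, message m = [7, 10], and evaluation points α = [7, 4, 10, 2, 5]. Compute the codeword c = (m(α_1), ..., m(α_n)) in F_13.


c = [12, 8, 3, 1, 5]

Message polynomial: m(x) = 7 + 10·x (mod 13).
For each evaluation point α_i, compute m(α_i) mod 13:
  α_1 = 7: Horner steps 10 → 12, so m(7) = 12.
  α_2 = 4: Horner steps 10 → 8, so m(4) = 8.
  α_3 = 10: Horner steps 10 → 3, so m(10) = 3.
  α_4 = 2: Horner steps 10 → 1, so m(2) = 1.
  α_5 = 5: Horner steps 10 → 5, so m(5) = 5.
Codeword c = [12, 8, 3, 1, 5] ∈ F_13^5.


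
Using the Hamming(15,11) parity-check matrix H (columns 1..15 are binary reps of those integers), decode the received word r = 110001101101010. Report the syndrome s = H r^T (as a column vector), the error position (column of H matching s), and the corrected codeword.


s = (0, 0, 1, 1)^T, error position = 3, corrected codeword c = 111001101101010

Compute s = H r^T mod 2 one row at a time:
  s_1 = 0 + 1 + 1 + 0 + 1 + 0 + 1 + 0 = 4 ≡ 0 (mod 2).
  s_2 = 0 + 0 + 1 + 1 + 1 + 0 + 1 + 0 = 4 ≡ 0 (mod 2).
  s_3 = 1 + 0 + 1 + 1 + 1 + 0 + 1 + 0 = 5 ≡ 1 (mod 2).
  s_4 = 1 + 0 + 0 + 1 + 1 + 0 + 0 + 0 = 3 ≡ 1 (mod 2).
s = (0, 0, 1, 1)^T — this equals column 3 of H (binary 0011), so error is at position 3.
Correct: flip bit 3 of r = 110001101101010 to get c = 111001101101010.


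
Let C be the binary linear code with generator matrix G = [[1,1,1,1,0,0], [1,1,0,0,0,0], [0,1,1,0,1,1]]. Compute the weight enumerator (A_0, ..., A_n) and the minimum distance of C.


Weight distribution: A_0 = 1, A_2 = 2, A_4 = 5. Minimum distance d = 2.

Enumerate all 2^3 = 8 messages m ∈ F_2^3.
For each, compute codeword c = mG in F_2^6, then tally its weight.
  m = 000 → c = 000000, weight = 0.
  m = 100 → c = 111100, weight = 4.
  m = 010 → c = 110000, weight = 2.
  m = 110 → c = 001100, weight = 2.
  m = 001 → c = 011011, weight = 4.
  m = 101 → c = 100111, weight = 4.
  m = 011 → c = 101011, weight = 4.
  m = 111 → c = 010111, weight = 4.
Tally weights:
  weight 0: 1 codewords.
  weight 2: 2 codewords.
  weight 4: 5 codewords.
Minimum distance d = smallest w > 0 with A_w > 0 = 2.
Sanity: Σ A_w = 8 = 2^3 = 8 ✓.


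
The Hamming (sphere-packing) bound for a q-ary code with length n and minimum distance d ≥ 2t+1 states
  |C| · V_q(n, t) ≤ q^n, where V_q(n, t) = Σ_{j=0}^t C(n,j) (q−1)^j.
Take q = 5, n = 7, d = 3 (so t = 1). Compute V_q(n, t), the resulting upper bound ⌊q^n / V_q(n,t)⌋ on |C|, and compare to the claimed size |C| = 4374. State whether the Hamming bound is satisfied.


V_q(n, t) = 29, q^n = 78125, Hamming bound = 2693, |C| = 4374 > bound (violated).

Step 1: Compute V_q(n, t) = Σ_{j=0}^1 C(n, j) (q−1)^j.
  j = 0: C(7,0)·(4)^0 = 1·1 = 1.
  j = 1: C(7,1)·(4)^1 = 7·4 = 28.
  V_q(n, t) = 1 + 28 = 29.
Step 2: q^n = 5^7 = 78125.
Step 3: Hamming bound ⌊q^n / V_q(n,t)⌋ = ⌊78125/29⌋ = 2693.
Step 4: Compare |C| = 4374 to 2693: violated.
The claimed |C| lies above the Hamming bound, so no 5-ary code of length 7 with d ≥ 3 can have 4374 codewords.


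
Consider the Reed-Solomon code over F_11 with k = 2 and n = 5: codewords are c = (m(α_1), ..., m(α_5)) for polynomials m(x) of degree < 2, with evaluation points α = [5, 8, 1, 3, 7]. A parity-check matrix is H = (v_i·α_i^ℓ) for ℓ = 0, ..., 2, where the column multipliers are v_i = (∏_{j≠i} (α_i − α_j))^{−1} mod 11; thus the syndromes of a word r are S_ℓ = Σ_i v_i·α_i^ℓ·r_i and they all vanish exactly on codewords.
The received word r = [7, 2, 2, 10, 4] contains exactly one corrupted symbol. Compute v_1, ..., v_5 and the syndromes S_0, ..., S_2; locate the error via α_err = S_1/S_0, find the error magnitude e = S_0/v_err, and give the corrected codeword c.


S = (10, 3, 2), error at position 2, error magnitude e = 5, c = [7, 8, 2, 10, 4].

Step 1: column multipliers v_i = (∏_{j≠i}(α_i − α_j))^{−1} mod 11.
  i = 1 (α = 5): (5−8)(5−1)(5−3)(5−7) = (−3)·4·2·(−2) = 48 ≡ 4, so v_1 = 4^{−1} = 3 (mod 11).
  i = 2 (α = 8): (8−5)(8−1)(8−3)(8−7) = 3·7·5·1 = 105 ≡ 6, so v_2 = 6^{−1} = 2 (mod 11).
  i = 3 (α = 1): (1−5)(1−8)(1−3)(1−7) = (−4)·(−7)·(−2)·(−6) = 336 ≡ 6, so v_3 = 6^{−1} = 2 (mod 11).
  i = 4 (α = 3): (3−5)(3−8)(3−1)(3−7) = (−2)·(−5)·2·(−4) = −80 ≡ 8, so v_4 = 8^{−1} = 7 (mod 11).
  i = 5 (α = 7): (7−5)(7−8)(7−1)(7−3) = 2·(−1)·6·4 = −48 ≡ 7, so v_5 = 7^{−1} = 8 (mod 11).
  v = [3, 2, 2, 7, 8].
Step 2: syndromes of r = [7, 2, 2, 10, 4] (all sums mod 11).
  S_0 = Σ v_i r_i = 3·7 + 2·2 + 2·2 + 7·10 + 8·4 = 131 ≡ 10.
  S_1 = Σ v_i α_i r_i = 3·5·7 + 2·8·2 + 2·1·2 + 7·3·10 + 8·7·4 = 575 ≡ 3.
  α_i^2 mod 11 = [3, 9, 1, 9, 5].
  S_2 = Σ v_i α_i^2 r_i = 3·3·7 + 2·9·2 + 2·1·2 + 7·9·10 + 8·5·4 = 893 ≡ 2.
  S = (10, 3, 2) ≠ 0, so r is not a codeword (an error is present).
Step 3: locate the error. For a single error e at position i, S_ℓ = v_i·e·α_i^ℓ, so α_err = S_1/S_0.
  S_0^{−1} = 10^{−1} = 10 (mod 11), so α_err = 3·10 = 30 ≡ 8 = α_2. Error position i = 2.
  Consistency check: S_2/S_1 = 2·4 = 8 ≡ 8 = α_err ✓ (single-error assumption holds).
Step 4: error magnitude e = S_0/v_2 = S_0·∏_{j≠2}(α_2 − α_j) = 10·6 = 60 ≡ 5 (mod 11).
Step 5: correct position 2: c_2 = r_2 − e = 2 − 5 ≡ 8 (mod 11). Hence c = [7, 8, 2, 10, 4].
  Check: interpolating c through the α_i gives m(x) = 9 + 4·x (degree < 2) with m(α_i) = c_i for every i, so c is indeed a codeword.


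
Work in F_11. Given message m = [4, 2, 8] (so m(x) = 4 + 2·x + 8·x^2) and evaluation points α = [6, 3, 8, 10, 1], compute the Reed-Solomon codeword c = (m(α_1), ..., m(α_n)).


c = [7, 5, 4, 10, 3]

Message polynomial: m(x) = 4 + 2·x + 8·x^2 (mod 11).
For each evaluation point α_i, compute m(α_i) mod 11:
  α_1 = 6: Horner steps 8 → 6 → 7, so m(6) = 7.
  α_2 = 3: Horner steps 8 → 4 → 5, so m(3) = 5.
  α_3 = 8: Horner steps 8 → 0 → 4, so m(8) = 4.
  α_4 = 10: Horner steps 8 → 5 → 10, so m(10) = 10.
  α_5 = 1: Horner steps 8 → 10 → 3, so m(1) = 3.
Codeword c = [7, 5, 4, 10, 3] ∈ F_11^5.


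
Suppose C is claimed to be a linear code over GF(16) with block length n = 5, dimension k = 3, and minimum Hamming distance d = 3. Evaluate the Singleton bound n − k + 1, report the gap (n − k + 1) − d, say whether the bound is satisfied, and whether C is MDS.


Singleton RHS = n − k + 1 = 3, slack = 0, bound satisfied, MDS.

Singleton bound: d ≤ n − k + 1.
Here n = 5, k = 3, so n − k + 1 = 3.
Given d = 3, check d ≤ 3: YES.
Slack = (n − k + 1) − d = 0.
The code is MDS (slack = 0).
Description: the claimed parameters are [5, 3, 3]_16; such a code would be MDS (meets Singleton bound).


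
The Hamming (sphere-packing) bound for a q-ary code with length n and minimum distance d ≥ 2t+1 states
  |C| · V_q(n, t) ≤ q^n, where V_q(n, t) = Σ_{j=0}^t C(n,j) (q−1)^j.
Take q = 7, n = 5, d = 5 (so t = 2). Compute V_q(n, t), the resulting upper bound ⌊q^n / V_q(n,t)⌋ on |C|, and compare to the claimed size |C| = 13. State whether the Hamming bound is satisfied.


V_q(n, t) = 391, q^n = 16807, Hamming bound = 42, |C| = 13 ≤ bound (satisfied).

Step 1: Compute V_q(n, t) = Σ_{j=0}^2 C(n, j) (q−1)^j.
  j = 0: C(5,0)·(6)^0 = 1·1 = 1.
  j = 1: C(5,1)·(6)^1 = 5·6 = 30.
  j = 2: C(5,2)·(6)^2 = 10·36 = 360.
  V_q(n, t) = 1 + 30 + 360 = 391.
Step 2: q^n = 7^5 = 16807.
Step 3: Hamming bound ⌊q^n / V_q(n,t)⌋ = ⌊16807/391⌋ = 42.
Step 4: Compare |C| = 13 to 42: satisfied.
The claimed |C| lies below the Hamming bound.


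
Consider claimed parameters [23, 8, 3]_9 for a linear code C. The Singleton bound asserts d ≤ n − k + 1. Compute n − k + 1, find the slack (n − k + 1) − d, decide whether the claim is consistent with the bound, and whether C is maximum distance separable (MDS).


Singleton RHS = n − k + 1 = 16, slack = 13, bound satisfied, not MDS.

Singleton bound: d ≤ n − k + 1.
Here n = 23, k = 8, so n − k + 1 = 16.
Given d = 3, check d ≤ 16: YES.
Slack = (n − k + 1) − d = 13.
The code is NOT MDS (slack = 13 > 0).
Description: the claimed parameters are [23, 8, 3]_9; such a code would be non-MDS.


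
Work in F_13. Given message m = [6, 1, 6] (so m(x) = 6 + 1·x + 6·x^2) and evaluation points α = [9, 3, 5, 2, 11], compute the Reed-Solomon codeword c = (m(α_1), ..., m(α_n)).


c = [7, 11, 5, 6, 2]

Message polynomial: m(x) = 6 + 1·x + 6·x^2 (mod 13).
For each evaluation point α_i, compute m(α_i) mod 13:
  α_1 = 9: Horner steps 6 → 3 → 7, so m(9) = 7.
  α_2 = 3: Horner steps 6 → 6 → 11, so m(3) = 11.
  α_3 = 5: Horner steps 6 → 5 → 5, so m(5) = 5.
  α_4 = 2: Horner steps 6 → 0 → 6, so m(2) = 6.
  α_5 = 11: Horner steps 6 → 2 → 2, so m(11) = 2.
Codeword c = [7, 11, 5, 6, 2] ∈ F_13^5.


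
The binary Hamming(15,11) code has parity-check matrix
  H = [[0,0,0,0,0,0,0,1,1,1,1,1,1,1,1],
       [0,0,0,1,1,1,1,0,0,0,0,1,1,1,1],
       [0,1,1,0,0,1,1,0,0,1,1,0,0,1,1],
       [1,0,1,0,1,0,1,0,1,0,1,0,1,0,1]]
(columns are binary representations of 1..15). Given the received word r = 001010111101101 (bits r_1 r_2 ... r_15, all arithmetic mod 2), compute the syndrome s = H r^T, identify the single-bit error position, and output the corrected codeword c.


s = (0, 1, 0, 0)^T, error position = 4, corrected codeword c = 001110111101101

Compute s = H r^T mod 2 one row at a time:
  s_1 = 1 + 1 + 1 + 0 + 1 + 1 + 0 + 1 = 6 ≡ 0 (mod 2).
  s_2 = 0 + 1 + 0 + 1 + 1 + 1 + 0 + 1 = 5 ≡ 1 (mod 2).
  s_3 = 0 + 1 + 0 + 1 + 1 + 0 + 0 + 1 = 4 ≡ 0 (mod 2).
  s_4 = 0 + 1 + 1 + 1 + 1 + 0 + 1 + 1 = 6 ≡ 0 (mod 2).
s = (0, 1, 0, 0)^T — this equals column 4 of H (binary 0100), so error is at position 4.
Correct: flip bit 4 of r = 001010111101101 to get c = 001110111101101.


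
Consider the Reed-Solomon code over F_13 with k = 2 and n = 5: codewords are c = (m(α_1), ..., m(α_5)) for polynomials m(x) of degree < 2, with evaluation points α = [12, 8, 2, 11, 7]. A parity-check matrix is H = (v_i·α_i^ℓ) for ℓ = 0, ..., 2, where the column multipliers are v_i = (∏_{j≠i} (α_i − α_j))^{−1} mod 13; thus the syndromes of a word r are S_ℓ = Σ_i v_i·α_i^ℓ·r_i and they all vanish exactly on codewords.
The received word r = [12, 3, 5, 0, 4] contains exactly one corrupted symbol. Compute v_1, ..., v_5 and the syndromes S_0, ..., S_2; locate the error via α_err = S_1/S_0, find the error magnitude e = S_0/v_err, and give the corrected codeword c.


S = (1, 2, 4), error at position 3, error magnitude e = 9, c = [12, 3, 9, 0, 4].

Step 1: column multipliers v_i = (∏_{j≠i}(α_i − α_j))^{−1} mod 13.
  i = 1 (α = 12): (12−8)(12−2)(12−11)(12−7) = 4·10·1·5 = 200 ≡ 5, so v_1 = 5^{−1} = 8 (mod 13).
  i = 2 (α = 8): (8−12)(8−2)(8−11)(8−7) = (−4)·6·(−3)·1 = 72 ≡ 7, so v_2 = 7^{−1} = 2 (mod 13).
  i = 3 (α = 2): (2−12)(2−8)(2−11)(2−7) = (−10)·(−6)·(−9)·(−5) = 2700 ≡ 9, so v_3 = 9^{−1} = 3 (mod 13).
  i = 4 (α = 11): (11−12)(11−8)(11−2)(11−7) = (−1)·3·9·4 = −108 ≡ 9, so v_4 = 9^{−1} = 3 (mod 13).
  i = 5 (α = 7): (7−12)(7−8)(7−2)(7−11) = (−5)·(−1)·5·(−4) = −100 ≡ 4, so v_5 = 4^{−1} = 10 (mod 13).
  v = [8, 2, 3, 3, 10].
Step 2: syndromes of r = [12, 3, 5, 0, 4] (all sums mod 13).
  S_0 = Σ v_i r_i = 8·12 + 2·3 + 3·5 + 3·0 + 10·4 = 157 ≡ 1.
  S_1 = Σ v_i α_i r_i = 8·12·12 + 2·8·3 + 3·2·5 + 3·11·0 + 10·7·4 = 1510 ≡ 2.
  α_i^2 mod 13 = [1, 12, 4, 4, 10].
  S_2 = Σ v_i α_i^2 r_i = 8·1·12 + 2·12·3 + 3·4·5 + 3·4·0 + 10·10·4 = 628 ≡ 4.
  S = (1, 2, 4) ≠ 0, so r is not a codeword (an error is present).
Step 3: locate the error. For a single error e at position i, S_ℓ = v_i·e·α_i^ℓ, so α_err = S_1/S_0.
  S_0^{−1} = 1^{−1} = 1 (mod 13), so α_err = 2·1 = 2 ≡ 2 = α_3. Error position i = 3.
  Consistency check: S_2/S_1 = 4·7 = 28 ≡ 2 = α_err ✓ (single-error assumption holds).
Step 4: error magnitude e = S_0/v_3 = S_0·∏_{j≠3}(α_3 − α_j) = 1·9 = 9 ≡ 9 (mod 13).
Step 5: correct position 3: c_3 = r_3 − e = 5 − 9 ≡ 9 (mod 13). Hence c = [12, 3, 9, 0, 4].
  Check: interpolating c through the α_i gives m(x) = 11 + 12·x (degree < 2) with m(α_i) = c_i for every i, so c is indeed a codeword.


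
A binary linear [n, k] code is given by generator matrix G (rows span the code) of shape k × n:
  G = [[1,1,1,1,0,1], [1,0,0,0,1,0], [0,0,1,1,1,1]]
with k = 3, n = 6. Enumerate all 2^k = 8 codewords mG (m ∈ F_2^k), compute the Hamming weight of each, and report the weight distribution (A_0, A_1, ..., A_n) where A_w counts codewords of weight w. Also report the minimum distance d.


Weight distribution: A_0 = 1, A_1 = 1, A_2 = 1, A_3 = 1, A_4 = 2, A_5 = 2. Minimum distance d = 1.

Enumerate all 2^3 = 8 messages m ∈ F_2^3.
For each, compute codeword c = mG in F_2^6, then tally its weight.
  m = 000 → c = 000000, weight = 0.
  m = 100 → c = 111101, weight = 5.
  m = 010 → c = 100010, weight = 2.
  m = 110 → c = 011111, weight = 5.
  m = 001 → c = 001111, weight = 4.
  m = 101 → c = 110010, weight = 3.
  m = 011 → c = 101101, weight = 4.
  m = 111 → c = 010000, weight = 1.
Tally weights:
  weight 0: 1 codewords.
  weight 1: 1 codewords.
  weight 2: 1 codewords.
  weight 3: 1 codewords.
  weight 4: 2 codewords.
  weight 5: 2 codewords.
Minimum distance d = smallest w > 0 with A_w > 0 = 1.
Sanity: Σ A_w = 8 = 2^3 = 8 ✓.


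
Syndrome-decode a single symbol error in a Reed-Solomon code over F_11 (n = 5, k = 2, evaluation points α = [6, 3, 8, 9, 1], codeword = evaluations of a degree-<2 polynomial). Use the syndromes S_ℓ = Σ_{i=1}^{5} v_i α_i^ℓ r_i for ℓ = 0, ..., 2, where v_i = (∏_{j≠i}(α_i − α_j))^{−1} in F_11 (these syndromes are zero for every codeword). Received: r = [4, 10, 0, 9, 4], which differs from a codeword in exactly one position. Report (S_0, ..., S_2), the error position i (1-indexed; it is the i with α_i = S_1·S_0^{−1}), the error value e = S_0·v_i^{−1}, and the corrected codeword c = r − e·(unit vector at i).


S = (10, 10, 10), error at position 5, error magnitude e = 1, c = [4, 10, 0, 9, 3].

Step 1: column multipliers v_i = (∏_{j≠i}(α_i − α_j))^{−1} mod 11.
  i = 1 (α = 6): (6−3)(6−8)(6−9)(6−1) = 3·(−2)·(−3)·5 = 90 ≡ 2, so v_1 = 2^{−1} = 6 (mod 11).
  i = 2 (α = 3): (3−6)(3−8)(3−9)(3−1) = (−3)·(−5)·(−6)·2 = −180 ≡ 7, so v_2 = 7^{−1} = 8 (mod 11).
  i = 3 (α = 8): (8−6)(8−3)(8−9)(8−1) = 2·5·(−1)·7 = −70 ≡ 7, so v_3 = 7^{−1} = 8 (mod 11).
  i = 4 (α = 9): (9−6)(9−3)(9−8)(9−1) = 3·6·1·8 = 144 ≡ 1, so v_4 = 1^{−1} = 1 (mod 11).
  i = 5 (α = 1): (1−6)(1−3)(1−8)(1−9) = (−5)·(−2)·(−7)·(−8) = 560 ≡ 10, so v_5 = 10^{−1} = 10 (mod 11).
  v = [6, 8, 8, 1, 10].
Step 2: syndromes of r = [4, 10, 0, 9, 4] (all sums mod 11).
  S_0 = Σ v_i r_i = 6·4 + 8·10 + 8·0 + 1·9 + 10·4 = 153 ≡ 10.
  S_1 = Σ v_i α_i r_i = 6·6·4 + 8·3·10 + 8·8·0 + 1·9·9 + 10·1·4 = 505 ≡ 10.
  α_i^2 mod 11 = [3, 9, 9, 4, 1].
  S_2 = Σ v_i α_i^2 r_i = 6·3·4 + 8·9·10 + 8·9·0 + 1·4·9 + 10·1·4 = 868 ≡ 10.
  S = (10, 10, 10) ≠ 0, so r is not a codeword (an error is present).
Step 3: locate the error. For a single error e at position i, S_ℓ = v_i·e·α_i^ℓ, so α_err = S_1/S_0.
  S_0^{−1} = 10^{−1} = 10 (mod 11), so α_err = 10·10 = 100 ≡ 1 = α_5. Error position i = 5.
  Consistency check: S_2/S_1 = 10·10 = 100 ≡ 1 = α_err ✓ (single-error assumption holds).
Step 4: error magnitude e = S_0/v_5 = S_0·∏_{j≠5}(α_5 − α_j) = 10·10 = 100 ≡ 1 (mod 11).
Step 5: correct position 5: c_5 = r_5 − e = 4 − 1 ≡ 3 (mod 11). Hence c = [4, 10, 0, 9, 3].
  Check: interpolating c through the α_i gives m(x) = 5 + 9·x (degree < 2) with m(α_i) = c_i for every i, so c is indeed a codeword.


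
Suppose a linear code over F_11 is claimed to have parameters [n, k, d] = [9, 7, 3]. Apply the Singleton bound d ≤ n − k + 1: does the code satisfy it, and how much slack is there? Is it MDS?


Singleton RHS = n − k + 1 = 3, slack = 0, bound satisfied, MDS.

Singleton bound: d ≤ n − k + 1.
Here n = 9, k = 7, so n − k + 1 = 3.
Given d = 3, check d ≤ 3: YES.
Slack = (n − k + 1) − d = 0.
The code is MDS (slack = 0).
Description: the claimed parameters are [9, 7, 3]_11; such a code would be MDS (meets Singleton bound).


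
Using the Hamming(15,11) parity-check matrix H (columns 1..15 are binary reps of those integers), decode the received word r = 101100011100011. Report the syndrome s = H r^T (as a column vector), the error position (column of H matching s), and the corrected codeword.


s = (1, 1, 0, 0)^T, error position = 12, corrected codeword c = 101100011101011

Compute s = H r^T mod 2 one row at a time:
  s_1 = 1 + 1 + 1 + 0 + 0 + 0 + 1 + 1 = 5 ≡ 1 (mod 2).
  s_2 = 1 + 0 + 0 + 0 + 0 + 0 + 1 + 1 = 3 ≡ 1 (mod 2).
  s_3 = 0 + 1 + 0 + 0 + 1 + 0 + 1 + 1 = 4 ≡ 0 (mod 2).
  s_4 = 1 + 1 + 0 + 0 + 1 + 0 + 0 + 1 = 4 ≡ 0 (mod 2).
s = (1, 1, 0, 0)^T — this equals column 12 of H (binary 1100), so error is at position 12.
Correct: flip bit 12 of r = 101100011100011 to get c = 101100011101011.


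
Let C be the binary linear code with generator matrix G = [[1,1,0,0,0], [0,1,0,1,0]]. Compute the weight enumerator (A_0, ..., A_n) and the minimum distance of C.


Weight distribution: A_0 = 1, A_2 = 3. Minimum distance d = 2.

Enumerate all 2^2 = 4 messages m ∈ F_2^2.
For each, compute codeword c = mG in F_2^5, then tally its weight.
  m = 00 → c = 00000, weight = 0.
  m = 10 → c = 11000, weight = 2.
  m = 01 → c = 01010, weight = 2.
  m = 11 → c = 10010, weight = 2.
Tally weights:
  weight 0: 1 codewords.
  weight 2: 3 codewords.
Minimum distance d = smallest w > 0 with A_w > 0 = 2.
Sanity: Σ A_w = 4 = 2^2 = 4 ✓.


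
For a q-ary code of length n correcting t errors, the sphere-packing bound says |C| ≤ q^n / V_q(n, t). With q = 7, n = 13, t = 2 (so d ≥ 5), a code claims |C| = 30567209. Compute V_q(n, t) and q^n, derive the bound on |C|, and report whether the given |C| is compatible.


V_q(n, t) = 2887, q^n = 96889010407, Hamming bound = 33560446, |C| = 30567209 ≤ bound (satisfied).

Step 1: Compute V_q(n, t) = Σ_{j=0}^2 C(n, j) (q−1)^j.
  j = 0: C(13,0)·(6)^0 = 1·1 = 1.
  j = 1: C(13,1)·(6)^1 = 13·6 = 78.
  j = 2: C(13,2)·(6)^2 = 78·36 = 2808.
  V_q(n, t) = 1 + 78 + 2808 = 2887.
Step 2: q^n = 7^13 = 96889010407.
Step 3: Hamming bound ⌊q^n / V_q(n,t)⌋ = ⌊96889010407/2887⌋ = 33560446.
Step 4: Compare |C| = 30567209 to 33560446: satisfied.
The claimed |C| lies below the Hamming bound.


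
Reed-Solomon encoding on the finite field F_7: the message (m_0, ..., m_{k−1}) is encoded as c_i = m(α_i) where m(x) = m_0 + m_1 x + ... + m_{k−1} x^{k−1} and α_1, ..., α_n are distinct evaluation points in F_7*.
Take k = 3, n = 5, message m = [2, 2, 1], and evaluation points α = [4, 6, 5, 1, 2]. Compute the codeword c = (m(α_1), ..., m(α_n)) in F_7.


c = [5, 1, 2, 5, 3]

Message polynomial: m(x) = 2 + 2·x + 1·x^2 (mod 7).
For each evaluation point α_i, compute m(α_i) mod 7:
  α_1 = 4: Horner steps 1 → 6 → 5, so m(4) = 5.
  α_2 = 6: Horner steps 1 → 1 → 1, so m(6) = 1.
  α_3 = 5: Horner steps 1 → 0 → 2, so m(5) = 2.
  α_4 = 1: Horner steps 1 → 3 → 5, so m(1) = 5.
  α_5 = 2: Horner steps 1 → 4 → 3, so m(2) = 3.
Codeword c = [5, 1, 2, 5, 3] ∈ F_7^5.


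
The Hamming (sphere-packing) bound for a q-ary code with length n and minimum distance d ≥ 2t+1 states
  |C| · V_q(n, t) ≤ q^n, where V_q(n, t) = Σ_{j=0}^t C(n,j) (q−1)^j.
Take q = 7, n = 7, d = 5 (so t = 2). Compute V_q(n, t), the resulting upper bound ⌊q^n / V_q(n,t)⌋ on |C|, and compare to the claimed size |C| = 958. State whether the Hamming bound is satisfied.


V_q(n, t) = 799, q^n = 823543, Hamming bound = 1030, |C| = 958 ≤ bound (satisfied).

Step 1: Compute V_q(n, t) = Σ_{j=0}^2 C(n, j) (q−1)^j.
  j = 0: C(7,0)·(6)^0 = 1·1 = 1.
  j = 1: C(7,1)·(6)^1 = 7·6 = 42.
  j = 2: C(7,2)·(6)^2 = 21·36 = 756.
  V_q(n, t) = 1 + 42 + 756 = 799.
Step 2: q^n = 7^7 = 823543.
Step 3: Hamming bound ⌊q^n / V_q(n,t)⌋ = ⌊823543/799⌋ = 1030.
Step 4: Compare |C| = 958 to 1030: satisfied.
The claimed |C| lies below the Hamming bound.
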